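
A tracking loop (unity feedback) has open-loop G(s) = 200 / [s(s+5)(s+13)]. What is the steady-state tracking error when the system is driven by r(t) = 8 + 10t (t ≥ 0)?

G(s) has one factor of s in the denominator, so the system is type 1. Treating each term separately:
  • 8: tracked with zero error.
  • 10t: e_ss = 10/K_v with K_v=40/13 → 3.25.
Total e_ss = 3.25.

3.25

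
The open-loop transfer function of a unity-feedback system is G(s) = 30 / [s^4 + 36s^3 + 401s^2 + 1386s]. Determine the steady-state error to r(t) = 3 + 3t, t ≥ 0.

138.6

Lowest-order denominator term is 1386s, so the open loop has 1 pole at the origin → type 1 system. Treating each term separately:
  • 3: tracked with zero error.
  • 3t: e_ss = 3/K_v with K_v=5/231 → 138.6.
Total e_ss = 138.6.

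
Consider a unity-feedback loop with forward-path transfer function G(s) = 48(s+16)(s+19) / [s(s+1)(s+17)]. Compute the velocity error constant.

The open loop has one pole at the origin → type 1 system.
K_v = lim_{s→0} s·G(s) = 48·16·19 / (1·17) = 14592/17.

14592/17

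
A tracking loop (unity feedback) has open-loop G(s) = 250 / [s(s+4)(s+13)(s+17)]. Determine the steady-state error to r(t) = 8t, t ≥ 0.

G(s) has one factor of s in the denominator, so the system is type 1.
K_v = lim_{s→0} s·G(s) = 250 / (4·13·17) = 125/442.
e_ss = 8/K_v = 8/(125/442) = 28.288.

28.288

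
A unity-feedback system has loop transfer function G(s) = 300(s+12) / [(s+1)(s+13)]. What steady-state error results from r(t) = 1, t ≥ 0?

13/3613

G(s) has no factors of s in the denominator, so the system is type 0.
K_p = lim_{s→0} G(s) = 300·12 / (1·13) = 3600/13.
e_ss = 1/(1 + K_p) = 1/(3613/13) = 13/3613.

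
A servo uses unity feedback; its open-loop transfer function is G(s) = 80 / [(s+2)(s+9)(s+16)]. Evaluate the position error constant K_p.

5/18

The open loop has no poles at the origin → type 0 system.
K_p = lim_{s→0} G(s) = 80 / (2·9·16) = 5/18.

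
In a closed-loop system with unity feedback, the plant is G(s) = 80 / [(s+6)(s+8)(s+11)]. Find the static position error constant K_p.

5/33

No free integrators in G(s): this is a type 0 system.
K_p = lim_{s→0} G(s) = 80 / (6·8·11) = 5/33.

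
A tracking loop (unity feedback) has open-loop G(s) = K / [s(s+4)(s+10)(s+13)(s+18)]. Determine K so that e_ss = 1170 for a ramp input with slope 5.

System type = 1 (one pole at s=0).
K_v = lim_{s→0} s·G(s) = K / (4·10·13·18) = (1/9360)·K.
e_ss = 5/K_v = 1170 ⇒ K_v = 1/234 ⇒ K = (1/234)/(1/9360) = 40.

40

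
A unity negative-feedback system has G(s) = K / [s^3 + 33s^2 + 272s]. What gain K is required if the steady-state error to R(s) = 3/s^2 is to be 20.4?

40

Lowest-order denominator term is 272s, so the open loop has 1 pole at the origin → type 1 system.
K_v = lim_{s→0} s·G(s) = K / 272 = (1/272)·K.
e_ss = 3/K_v = 20.4 ⇒ K_v = 5/34 ⇒ K = (5/34)/(1/272) = 40.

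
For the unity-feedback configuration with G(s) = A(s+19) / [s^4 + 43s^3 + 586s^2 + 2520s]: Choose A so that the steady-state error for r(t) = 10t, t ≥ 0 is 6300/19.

4

Lowest-order denominator term is 2520s, so the open loop has 1 pole at the origin → type 1 system.
K_v = lim_{s→0} s·G(s) = A·19 / 2520 = (19/2520)·A.
e_ss = 10/K_v = 6300/19 ⇒ K_v = 19/630 ⇒ A = (19/630)/(19/2520) = 4.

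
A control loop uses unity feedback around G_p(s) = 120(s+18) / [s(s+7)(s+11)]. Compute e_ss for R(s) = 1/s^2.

System type = 1 (one pole at s=0).
K_v = lim_{s→0} s·G_p(s) = 120·18 / (7·11) = 2160/77.
e_ss = 1/K_v = 1/(2160/77) = 77/2160.

77/2160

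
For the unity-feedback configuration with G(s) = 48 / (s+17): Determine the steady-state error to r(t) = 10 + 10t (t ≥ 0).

System type = 0 (no poles at s=0). Treating each term separately:
  • 10: e_ss = 10/(1+K_p) with K_p=48/17 → 34/13.
  • 10t: a type-0 system cannot track it, e_ss → ∞.
The unbounded component dominates.

infinity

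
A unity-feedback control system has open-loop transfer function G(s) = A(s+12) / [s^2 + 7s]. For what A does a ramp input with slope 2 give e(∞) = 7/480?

Factoring s from the denominator leaves a polynomial with constant term 7, so the system is type 1.
K_v = lim_{s→0} s·G(s) = A·12 / 7 = (12/7)·A.
e_ss = 2/K_v = 7/480 ⇒ K_v = 960/7 ⇒ A = (960/7)/(12/7) = 80.

80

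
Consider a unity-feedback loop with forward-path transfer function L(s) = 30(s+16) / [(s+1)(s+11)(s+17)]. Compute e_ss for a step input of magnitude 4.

No free integrators in L(s): this is a type 0 system.
K_p = lim_{s→0} L(s) = 30·16 / (1·11·17) = 480/187.
e_ss = 4/(1 + K_p) = 4/(667/187) = 748/667.

748/667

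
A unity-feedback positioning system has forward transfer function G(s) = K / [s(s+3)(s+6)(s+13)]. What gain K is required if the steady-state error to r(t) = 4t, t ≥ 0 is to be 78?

G(s) has one factor of s in the denominator, so the system is type 1.
K_v = lim_{s→0} s·G(s) = K / (3·6·13) = (1/234)·K.
e_ss = 4/K_v = 78 ⇒ K_v = 2/39 ⇒ K = (2/39)/(1/234) = 12.

12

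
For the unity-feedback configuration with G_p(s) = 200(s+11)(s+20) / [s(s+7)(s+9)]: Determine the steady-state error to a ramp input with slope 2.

63/22000

System type = 1 (one pole at s=0).
K_v = lim_{s→0} s·G_p(s) = 200·11·20 / (7·9) = 44000/63.
e_ss = 2/K_v = 2/(44000/63) = 63/22000.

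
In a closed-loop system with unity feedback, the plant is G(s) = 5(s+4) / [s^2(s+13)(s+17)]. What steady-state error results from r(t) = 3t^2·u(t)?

66.3

System type = 2 (two poles at s=0).
K_a = lim_{s→0} s^2·G(s) = 5·4 / (13·17) = 20/221.
r(t) = 3t^2 gives R(s) = 6/s^3.
e_ss = 6/K_a = 6/(20/221) = 66.3.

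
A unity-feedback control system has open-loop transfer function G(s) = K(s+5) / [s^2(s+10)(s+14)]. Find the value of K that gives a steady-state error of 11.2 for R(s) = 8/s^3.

20

Two free integrators in G(s): this is a type 2 system.
K_a = lim_{s→0} s^2·G(s) = K·5 / (10·14) = (1/28)·K.
e_ss = 8/K_a = 11.2 ⇒ K_a = 5/7 ⇒ K = (5/7)/(1/28) = 20.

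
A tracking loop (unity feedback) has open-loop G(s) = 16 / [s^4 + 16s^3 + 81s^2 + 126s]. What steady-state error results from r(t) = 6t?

47.25

The denominator has no term below 126s — 1 pole at s=0, type 1.
K_v = lim_{s→0} s·G(s) = 16 / 126 = 8/63.
e_ss = 6/K_v = 6/(8/63) = 47.25.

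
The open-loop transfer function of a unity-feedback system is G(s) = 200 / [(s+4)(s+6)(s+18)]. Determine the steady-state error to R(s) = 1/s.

System type = 0 (no poles at s=0).
K_p = lim_{s→0} G(s) = 200 / (4·6·18) = 25/54.
e_ss = 1/(1 + K_p) = 1/(79/54) = 54/79.

54/79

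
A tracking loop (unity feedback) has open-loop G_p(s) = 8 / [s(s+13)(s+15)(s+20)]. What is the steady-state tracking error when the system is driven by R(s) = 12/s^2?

System type = 1 (one pole at s=0).
K_v = lim_{s→0} s·G_p(s) = 8 / (13·15·20) = 2/975.
e_ss = 12/K_v = 12/(2/975) = 5850.

5850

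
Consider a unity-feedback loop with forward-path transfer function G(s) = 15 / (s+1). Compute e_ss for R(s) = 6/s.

0.375

No free integrators in G(s): this is a type 0 system.
K_p = lim_{s→0} G(s) = 15 / (1) = 15.
e_ss = 6/(1 + K_p) = 6/16 = 0.375.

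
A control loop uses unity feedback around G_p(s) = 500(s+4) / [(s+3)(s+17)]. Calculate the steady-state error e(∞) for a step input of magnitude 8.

G_p(s) has no factors of s in the denominator, so the system is type 0.
K_p = lim_{s→0} G_p(s) = 500·4 / (3·17) = 2000/51.
e_ss = 8/(1 + K_p) = 8/(2051/51) = 408/2051.

408/2051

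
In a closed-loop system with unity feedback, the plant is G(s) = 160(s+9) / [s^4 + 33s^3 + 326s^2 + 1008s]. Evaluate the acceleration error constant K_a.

0

Factoring s from the denominator leaves a polynomial with constant term 1008, so the system is type 1.
K_a = lim_{s→0} s^2·G(s) = 0 (the extra factor of s kills the finite limit).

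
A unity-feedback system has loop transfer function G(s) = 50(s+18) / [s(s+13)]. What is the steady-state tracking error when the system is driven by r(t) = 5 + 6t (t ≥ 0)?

The open loop has one pole at the origin → type 1 system. Taking each input component in turn:
  • 5: tracked with zero error.
  • 6t: e_ss = 6/K_v with K_v=900/13 → 13/150.
Total e_ss = 13/150.

13/150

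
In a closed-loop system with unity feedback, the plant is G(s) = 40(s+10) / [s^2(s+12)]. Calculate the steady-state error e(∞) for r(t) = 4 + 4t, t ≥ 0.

G(s) has two factors of s in the denominator, so the system is type 2. Taking each input component in turn:
  • 4: tracked with zero error.
  • 4t: tracked with zero error.
Total e_ss = 0.

0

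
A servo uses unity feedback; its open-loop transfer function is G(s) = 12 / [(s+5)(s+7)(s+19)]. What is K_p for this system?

12/665

The open loop has no poles at the origin → type 0 system.
K_p = lim_{s→0} G(s) = 12 / (5·7·19) = 12/665.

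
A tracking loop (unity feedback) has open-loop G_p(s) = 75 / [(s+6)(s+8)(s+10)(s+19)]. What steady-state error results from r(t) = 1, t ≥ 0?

608/613

No free integrators in G_p(s): this is a type 0 system.
K_p = lim_{s→0} G_p(s) = 75 / (6·8·10·19) = 5/608.
e_ss = 1/(1 + K_p) = 1/(613/608) = 608/613.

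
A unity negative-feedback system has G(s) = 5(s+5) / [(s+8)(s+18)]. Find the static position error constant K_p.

25/144

The open loop has no poles at the origin → type 0 system.
K_p = lim_{s→0} G(s) = 5·5 / (8·18) = 25/144.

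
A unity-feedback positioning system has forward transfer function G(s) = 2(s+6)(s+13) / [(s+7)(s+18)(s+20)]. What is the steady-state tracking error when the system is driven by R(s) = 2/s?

System type = 0 (no poles at s=0).
K_p = lim_{s→0} G(s) = 2·6·13 / (7·18·20) = 13/210.
e_ss = 2/(1 + K_p) = 2/(223/210) = 420/223.

420/223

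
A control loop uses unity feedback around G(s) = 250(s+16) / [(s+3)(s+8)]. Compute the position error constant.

G(s) has no factors of s in the denominator, so the system is type 0.
K_p = lim_{s→0} G(s) = 250·16 / (3·8) = 500/3.

500/3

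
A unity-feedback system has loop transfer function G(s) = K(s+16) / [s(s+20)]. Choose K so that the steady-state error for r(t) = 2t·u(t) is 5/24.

One free integrator in G(s): this is a type 1 system.
K_v = lim_{s→0} s·G(s) = K·16 / (20) = 0.8·K.
e_ss = 2/K_v = 5/24 ⇒ K_v = 9.6 ⇒ K = 9.6/0.8 = 12.

12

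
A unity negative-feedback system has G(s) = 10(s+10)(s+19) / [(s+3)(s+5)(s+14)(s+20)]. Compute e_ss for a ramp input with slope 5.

infinity

The open loop has no poles at the origin → type 0 system.
For a type-0 system K_v = 0, so e_ss to a ramp input is unbounded.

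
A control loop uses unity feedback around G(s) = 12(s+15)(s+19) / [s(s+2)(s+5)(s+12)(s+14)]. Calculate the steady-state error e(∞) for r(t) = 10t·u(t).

System type = 1 (one pole at s=0).
K_v = lim_{s→0} s·G(s) = 12·15·19 / (2·5·12·14) = 57/28.
e_ss = 10/K_v = 10/(57/28) = 280/57.

280/57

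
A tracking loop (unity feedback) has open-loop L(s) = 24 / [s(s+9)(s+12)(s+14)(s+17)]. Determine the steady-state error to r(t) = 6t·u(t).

6426

The open loop has one pole at the origin → type 1 system.
K_v = lim_{s→0} s·L(s) = 24 / (9·12·14·17) = 1/1071.
e_ss = 6/K_v = 6/(1/1071) = 6426.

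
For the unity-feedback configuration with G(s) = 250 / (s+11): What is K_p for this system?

G(s) has no factors of s in the denominator, so the system is type 0.
K_p = lim_{s→0} G(s) = 250 / (11) = 250/11.

250/11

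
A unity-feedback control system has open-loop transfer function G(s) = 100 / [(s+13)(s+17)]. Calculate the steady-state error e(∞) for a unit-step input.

System type = 0 (no poles at s=0).
K_p = lim_{s→0} G(s) = 100 / (13·17) = 100/221.
e_ss = 1/(1 + K_p) = 1/(321/221) = 221/321.

221/321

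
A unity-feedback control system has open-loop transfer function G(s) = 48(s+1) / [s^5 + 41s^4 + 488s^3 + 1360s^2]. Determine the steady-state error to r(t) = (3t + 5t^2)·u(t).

Factoring s^2 from the denominator leaves a polynomial with constant term 1360, so the system is type 2. By superposition:
  • 3t: tracked with zero error.
  • 5t^2: e_ss = 10/K_a with K_a=3/85 → 850/3.
Total e_ss = 850/3.

850/3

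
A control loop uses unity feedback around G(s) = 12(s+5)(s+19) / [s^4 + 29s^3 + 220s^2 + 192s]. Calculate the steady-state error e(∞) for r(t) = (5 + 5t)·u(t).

Lowest-order denominator term is 192s, so the open loop has 1 pole at the origin → type 1 system. Taking each input component in turn:
  • 5: tracked with zero error.
  • 5t: e_ss = 5/K_v with K_v=5.9375 → 16/19.
Total e_ss = 16/19.

16/19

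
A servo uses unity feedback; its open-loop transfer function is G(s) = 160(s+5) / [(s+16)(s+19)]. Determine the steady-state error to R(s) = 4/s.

76/69

No free integrators in G(s): this is a type 0 system.
K_p = lim_{s→0} G(s) = 160·5 / (16·19) = 50/19.
e_ss = 4/(1 + K_p) = 4/(69/19) = 76/69.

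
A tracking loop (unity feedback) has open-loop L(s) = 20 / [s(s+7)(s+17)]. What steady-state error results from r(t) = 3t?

17.85

System type = 1 (one pole at s=0).
K_v = lim_{s→0} s·L(s) = 20 / (7·17) = 20/119.
e_ss = 3/K_v = 3/(20/119) = 17.85.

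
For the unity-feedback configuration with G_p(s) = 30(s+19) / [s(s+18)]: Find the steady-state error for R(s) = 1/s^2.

3/95

G_p(s) has one factor of s in the denominator, so the system is type 1.
K_v = lim_{s→0} s·G_p(s) = 30·19 / (18) = 95/3.
e_ss = 1/K_v = 1/(95/3) = 3/95.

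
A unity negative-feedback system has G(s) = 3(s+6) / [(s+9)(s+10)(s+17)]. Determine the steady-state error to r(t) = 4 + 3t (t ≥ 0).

System type = 0 (no poles at s=0). By superposition:
  • 4: e_ss = 4/(1+K_p) with K_p=1/85 → 170/43.
  • 3t: a type-0 system cannot track it, e_ss → ∞.
The unbounded component dominates.

infinity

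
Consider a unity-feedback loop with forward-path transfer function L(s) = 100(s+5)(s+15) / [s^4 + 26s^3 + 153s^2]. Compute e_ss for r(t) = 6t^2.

Lowest-order denominator term is 153s^2, so the open loop has 2 poles at the origin → type 2 system.
K_a = lim_{s→0} s^2·L(s) = 100·5·15 / 153 = 2500/51.
r(t) = 6t^2 gives R(s) = 12/s^3.
e_ss = 12/K_a = 12/(2500/51) = 0.2448.

0.2448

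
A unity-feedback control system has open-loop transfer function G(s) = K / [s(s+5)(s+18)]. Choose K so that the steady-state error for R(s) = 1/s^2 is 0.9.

100

One free integrator in G(s): this is a type 1 system.
K_v = lim_{s→0} s·G(s) = K / (5·18) = (1/90)·K.
e_ss = 1/K_v = 0.9 ⇒ K_v = 10/9 ⇒ K = (10/9)/(1/90) = 100.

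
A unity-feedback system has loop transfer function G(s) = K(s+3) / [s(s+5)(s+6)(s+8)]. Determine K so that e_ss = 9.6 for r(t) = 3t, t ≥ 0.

The open loop has one pole at the origin → type 1 system.
K_v = lim_{s→0} s·G(s) = K·3 / (5·6·8) = 0.0125·K.
e_ss = 3/K_v = 9.6 ⇒ K_v = 0.3125 ⇒ K = 0.3125/0.0125 = 25.

25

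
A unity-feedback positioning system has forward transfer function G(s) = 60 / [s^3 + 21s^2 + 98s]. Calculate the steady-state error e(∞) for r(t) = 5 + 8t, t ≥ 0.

The denominator has no term below 98s — 1 pole at s=0, type 1. By superposition:
  • 5: tracked with zero error.
  • 8t: e_ss = 8/K_v with K_v=30/49 → 196/15.
Total e_ss = 196/15.

196/15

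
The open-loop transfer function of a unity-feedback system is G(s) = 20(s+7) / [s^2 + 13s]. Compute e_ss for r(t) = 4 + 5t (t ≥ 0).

13/28

Factoring s from the denominator leaves a polynomial with constant term 13, so the system is type 1. Taking each input component in turn:
  • 4: tracked with zero error.
  • 5t: e_ss = 5/K_v with K_v=140/13 → 13/28.
Total e_ss = 13/28.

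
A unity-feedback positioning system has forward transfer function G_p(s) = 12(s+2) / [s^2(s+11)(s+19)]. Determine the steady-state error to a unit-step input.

G_p(s) has two factors of s in the denominator, so the system is type 2.
K_p = ∞ for a type-2 system; e_ss to a step is zero.

0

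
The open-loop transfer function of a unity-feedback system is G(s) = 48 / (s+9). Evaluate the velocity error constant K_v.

G(s) has no factors of s in the denominator, so the system is type 0.
K_v = lim_{s→0} s·G(s) = 0 (the extra factor of s kills the finite limit).

0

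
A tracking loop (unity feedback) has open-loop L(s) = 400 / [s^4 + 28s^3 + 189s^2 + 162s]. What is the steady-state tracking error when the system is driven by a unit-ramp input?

0.405

Lowest-order denominator term is 162s, so the open loop has 1 pole at the origin → type 1 system.
K_v = lim_{s→0} s·L(s) = 400 / 162 = 200/81.
e_ss = 1/K_v = 1/(200/81) = 0.405.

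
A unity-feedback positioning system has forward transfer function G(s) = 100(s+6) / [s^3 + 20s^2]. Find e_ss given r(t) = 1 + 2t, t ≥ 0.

0

The denominator has no term below 20s^2 — 2 poles at s=0, type 2. By superposition:
  • 1: tracked with zero error.
  • 2t: tracked with zero error.
Total e_ss = 0.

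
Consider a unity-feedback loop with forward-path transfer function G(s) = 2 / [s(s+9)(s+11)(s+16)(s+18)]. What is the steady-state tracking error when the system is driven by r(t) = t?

The open loop has one pole at the origin → type 1 system.
K_v = lim_{s→0} s·G(s) = 2 / (9·11·16·18) = 1/14256.
e_ss = 1/K_v = 1/(1/14256) = 14256.

14256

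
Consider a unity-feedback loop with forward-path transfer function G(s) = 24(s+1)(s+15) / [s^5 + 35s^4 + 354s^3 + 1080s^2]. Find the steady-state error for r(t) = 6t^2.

The denominator has no term below 1080s^2 — 2 poles at s=0, type 2.
K_a = lim_{s→0} s^2·G(s) = 24·1·15 / 1080 = 1/3.
r(t) = 6t^2 gives R(s) = 12/s^3.
e_ss = 12/K_a = 12/(1/3) = 36.

36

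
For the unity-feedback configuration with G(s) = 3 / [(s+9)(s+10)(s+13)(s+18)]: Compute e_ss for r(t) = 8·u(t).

The open loop has no poles at the origin → type 0 system.
K_p = lim_{s→0} G(s) = 3 / (9·10·13·18) = 1/7020.
e_ss = 8/(1 + K_p) = 8/(7021/7020) = 56160/7021.

56160/7021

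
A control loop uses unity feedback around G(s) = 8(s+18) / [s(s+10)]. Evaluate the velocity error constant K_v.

One free integrator in G(s): this is a type 1 system.
K_v = lim_{s→0} s·G(s) = 8·18 / (10) = 14.4.

14.4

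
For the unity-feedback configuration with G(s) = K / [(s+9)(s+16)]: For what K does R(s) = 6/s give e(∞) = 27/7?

The open loop has no poles at the origin → type 0 system.
K_p = lim_{s→0} G(s) = K / (9·16) = (1/144)·K.
e_ss = 6/(1 + K_p) = 27/7 ⇒ 1 + (1/144)·K = 14/9 ⇒ K = 80.

80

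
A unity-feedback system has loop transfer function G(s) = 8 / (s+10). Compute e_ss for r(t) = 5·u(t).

G(s) has no factors of s in the denominator, so the system is type 0.
K_p = lim_{s→0} G(s) = 8 / (10) = 0.8.
e_ss = 5/(1 + K_p) = 5/1.8 = 25/9.

25/9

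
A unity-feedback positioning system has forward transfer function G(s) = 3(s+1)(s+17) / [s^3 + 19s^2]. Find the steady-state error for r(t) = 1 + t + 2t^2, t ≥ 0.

76/51

The denominator has no term below 19s^2 — 2 poles at s=0, type 2. By superposition:
  • 1: tracked with zero error.
  • t: tracked with zero error.
  • 2t^2: e_ss = 4/K_a with K_a=51/19 → 76/51.
Total e_ss = 76/51.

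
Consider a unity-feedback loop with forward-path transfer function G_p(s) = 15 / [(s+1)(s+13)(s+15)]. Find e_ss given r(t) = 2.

No free integrators in G_p(s): this is a type 0 system.
K_p = lim_{s→0} G_p(s) = 15 / (1·13·15) = 1/13.
e_ss = 2/(1 + K_p) = 2/(14/13) = 13/7.

13/7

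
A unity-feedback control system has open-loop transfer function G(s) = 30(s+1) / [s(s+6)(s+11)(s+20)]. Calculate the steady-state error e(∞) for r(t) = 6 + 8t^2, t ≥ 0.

System type = 1 (one pole at s=0). By superposition:
  • 6: tracked with zero error.
  • 8t^2: a type-1 system cannot track it, e_ss → ∞.
The unbounded component dominates.

infinity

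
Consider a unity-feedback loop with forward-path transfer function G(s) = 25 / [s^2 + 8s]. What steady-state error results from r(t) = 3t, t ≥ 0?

0.96

Lowest-order denominator term is 8s, so the open loop has 1 pole at the origin → type 1 system.
K_v = lim_{s→0} s·G(s) = 25 / 8 = 3.125.
e_ss = 3/K_v = 3/3.125 = 0.96.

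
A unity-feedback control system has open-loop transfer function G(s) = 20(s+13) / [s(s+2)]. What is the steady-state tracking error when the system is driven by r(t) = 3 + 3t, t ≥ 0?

3/130

One free integrator in G(s): this is a type 1 system. By superposition:
  • 3: tracked with zero error.
  • 3t: e_ss = 3/K_v with K_v=130 → 3/130.
Total e_ss = 3/130.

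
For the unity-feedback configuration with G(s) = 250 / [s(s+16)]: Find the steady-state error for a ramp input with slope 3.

One free integrator in G(s): this is a type 1 system.
K_v = lim_{s→0} s·G(s) = 250 / (16) = 15.625.
e_ss = 3/K_v = 3/15.625 = 0.192.

0.192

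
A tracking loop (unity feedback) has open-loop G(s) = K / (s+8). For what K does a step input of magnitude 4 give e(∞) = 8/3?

G(s) has no factors of s in the denominator, so the system is type 0.
K_p = lim_{s→0} G(s) = K / (8) = 0.125·K.
e_ss = 4/(1 + K_p) = 8/3 ⇒ 1 + 0.125·K = 1.5 ⇒ K = 4.

4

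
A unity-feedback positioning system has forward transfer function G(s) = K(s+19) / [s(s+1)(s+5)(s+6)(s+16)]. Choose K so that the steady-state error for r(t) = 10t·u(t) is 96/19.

G(s) has one factor of s in the denominator, so the system is type 1.
K_v = lim_{s→0} s·G(s) = K·19 / (1·5·6·16) = (19/480)·K.
e_ss = 10/K_v = 96/19 ⇒ K_v = 95/48 ⇒ K = (95/48)/(19/480) = 50.

50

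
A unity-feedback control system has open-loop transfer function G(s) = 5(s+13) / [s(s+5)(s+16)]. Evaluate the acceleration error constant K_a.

0

One free integrator in G(s): this is a type 1 system.
K_a = lim_{s→0} s^2·G(s) = 0 (the extra factor of s kills the finite limit).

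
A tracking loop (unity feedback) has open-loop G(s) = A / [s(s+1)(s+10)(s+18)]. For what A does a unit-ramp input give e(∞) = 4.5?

40

The open loop has one pole at the origin → type 1 system.
K_v = lim_{s→0} s·G(s) = A / (1·10·18) = (1/180)·A.
e_ss = 1/K_v = 4.5 ⇒ K_v = 2/9 ⇒ A = (2/9)/(1/180) = 40.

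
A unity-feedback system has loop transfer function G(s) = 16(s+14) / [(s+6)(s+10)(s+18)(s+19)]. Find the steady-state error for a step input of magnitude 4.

10260/2593

G(s) has no factors of s in the denominator, so the system is type 0.
K_p = lim_{s→0} G(s) = 16·14 / (6·10·18·19) = 28/2565.
e_ss = 4/(1 + K_p) = 4/(2593/2565) = 10260/2593.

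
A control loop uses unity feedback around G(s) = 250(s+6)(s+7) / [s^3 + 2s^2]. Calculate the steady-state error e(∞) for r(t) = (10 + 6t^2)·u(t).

The denominator has no term below 2s^2 — 2 poles at s=0, type 2. Taking each input component in turn:
  • 10: tracked with zero error.
  • 6t^2: e_ss = 12/K_a with K_a=5250 → 2/875.
Total e_ss = 2/875.

2/875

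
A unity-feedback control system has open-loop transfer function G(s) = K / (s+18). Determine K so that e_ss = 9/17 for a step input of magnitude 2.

50

No free integrators in G(s): this is a type 0 system.
K_p = lim_{s→0} G(s) = K / (18) = (1/18)·K.
e_ss = 2/(1 + K_p) = 9/17 ⇒ 1 + (1/18)·K = 34/9 ⇒ K = 50.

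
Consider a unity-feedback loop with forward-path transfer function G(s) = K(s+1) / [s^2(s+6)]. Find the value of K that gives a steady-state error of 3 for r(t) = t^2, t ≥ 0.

The open loop has two poles at the origin → type 2 system.
K_a = lim_{s→0} s^2·G(s) = K·1 / (6) = (1/6)·K.
e_ss = 2/K_a = 3 ⇒ K_a = 2/3 ⇒ K = (2/3)/(1/6) = 4.

4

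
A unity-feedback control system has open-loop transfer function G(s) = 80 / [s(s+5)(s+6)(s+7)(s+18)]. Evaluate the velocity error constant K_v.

4/189

System type = 1 (one pole at s=0).
K_v = lim_{s→0} s·G(s) = 80 / (5·6·7·18) = 4/189.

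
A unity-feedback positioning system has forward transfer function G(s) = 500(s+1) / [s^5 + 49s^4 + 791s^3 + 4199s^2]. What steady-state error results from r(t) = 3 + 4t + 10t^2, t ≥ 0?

Lowest-order denominator term is 4199s^2, so the open loop has 2 poles at the origin → type 2 system. By superposition:
  • 3: tracked with zero error.
  • 4t: tracked with zero error.
  • 10t^2: e_ss = 20/K_a with K_a=500/4199 → 167.96.
Total e_ss = 167.96.

167.96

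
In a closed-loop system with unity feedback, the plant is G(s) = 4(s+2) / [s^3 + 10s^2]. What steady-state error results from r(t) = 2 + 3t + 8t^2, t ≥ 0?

20

The denominator has no term below 10s^2 — 2 poles at s=0, type 2. Taking each input component in turn:
  • 2: tracked with zero error.
  • 3t: tracked with zero error.
  • 8t^2: e_ss = 16/K_a with K_a=0.8 → 20.
Total e_ss = 20.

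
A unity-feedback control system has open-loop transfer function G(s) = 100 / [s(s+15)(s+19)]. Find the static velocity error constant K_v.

G(s) has one factor of s in the denominator, so the system is type 1.
K_v = lim_{s→0} s·G(s) = 100 / (15·19) = 20/57.

20/57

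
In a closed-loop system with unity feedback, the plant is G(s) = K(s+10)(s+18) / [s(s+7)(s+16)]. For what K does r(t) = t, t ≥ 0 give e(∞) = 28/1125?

25

G(s) has one factor of s in the denominator, so the system is type 1.
K_v = lim_{s→0} s·G(s) = K·10·18 / (7·16) = (45/28)·K.
e_ss = 1/K_v = 28/1125 ⇒ K_v = 1125/28 ⇒ K = (1125/28)/(45/28) = 25.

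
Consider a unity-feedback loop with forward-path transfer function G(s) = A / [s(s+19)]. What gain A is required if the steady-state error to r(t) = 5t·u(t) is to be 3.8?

One free integrator in G(s): this is a type 1 system.
K_v = lim_{s→0} s·G(s) = A / (19) = (1/19)·A.
e_ss = 5/K_v = 3.8 ⇒ K_v = 25/19 ⇒ A = (25/19)/(1/19) = 25.

25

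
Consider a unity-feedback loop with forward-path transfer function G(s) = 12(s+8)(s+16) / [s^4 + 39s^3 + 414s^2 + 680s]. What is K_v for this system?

192/85

The denominator has no term below 680s — 1 pole at s=0, type 1.
K_v = lim_{s→0} s·G(s) = 12·8·16 / 680 = 192/85.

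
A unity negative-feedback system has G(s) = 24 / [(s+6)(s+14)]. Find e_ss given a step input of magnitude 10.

The open loop has no poles at the origin → type 0 system.
K_p = lim_{s→0} G(s) = 24 / (6·14) = 2/7.
e_ss = 10/(1 + K_p) = 10/(9/7) = 70/9.

70/9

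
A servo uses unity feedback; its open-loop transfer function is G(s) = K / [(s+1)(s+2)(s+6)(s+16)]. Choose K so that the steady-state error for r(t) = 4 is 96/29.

System type = 0 (no poles at s=0).
K_p = lim_{s→0} G(s) = K / (1·2·6·16) = (1/192)·K.
e_ss = 4/(1 + K_p) = 96/29 ⇒ 1 + (1/192)·K = 29/24 ⇒ K = 40.

40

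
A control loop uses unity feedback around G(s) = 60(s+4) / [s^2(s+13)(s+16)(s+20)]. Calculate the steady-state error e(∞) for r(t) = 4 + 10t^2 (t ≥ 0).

G(s) has two factors of s in the denominator, so the system is type 2. Taking each input component in turn:
  • 4: tracked with zero error.
  • 10t^2: e_ss = 20/K_a with K_a=3/52 → 1040/3.
Total e_ss = 1040/3.

1040/3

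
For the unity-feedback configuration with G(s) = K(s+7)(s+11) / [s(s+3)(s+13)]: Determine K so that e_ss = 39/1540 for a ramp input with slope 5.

G(s) has one factor of s in the denominator, so the system is type 1.
K_v = lim_{s→0} s·G(s) = K·7·11 / (3·13) = (77/39)·K.
e_ss = 5/K_v = 39/1540 ⇒ K_v = 7700/39 ⇒ K = (7700/39)/(77/39) = 100.

100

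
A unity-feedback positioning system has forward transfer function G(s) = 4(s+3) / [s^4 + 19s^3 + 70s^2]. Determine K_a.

Lowest-order denominator term is 70s^2, so the open loop has 2 poles at the origin → type 2 system.
K_a = lim_{s→0} s^2·G(s) = 4·3 / 70 = 6/35.

6/35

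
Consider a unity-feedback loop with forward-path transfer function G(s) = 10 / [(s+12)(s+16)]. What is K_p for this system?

5/96

No free integrators in G(s): this is a type 0 system.
K_p = lim_{s→0} G(s) = 10 / (12·16) = 5/96.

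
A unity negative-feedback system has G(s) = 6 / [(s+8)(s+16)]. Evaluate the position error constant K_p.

The open loop has no poles at the origin → type 0 system.
K_p = lim_{s→0} G(s) = 6 / (8·16) = 3/64.

3/64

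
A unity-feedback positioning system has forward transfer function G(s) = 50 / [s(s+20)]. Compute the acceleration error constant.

The open loop has one pole at the origin → type 1 system.
K_a = lim_{s→0} s^2·G(s) = 0 (the extra factor of s kills the finite limit).

0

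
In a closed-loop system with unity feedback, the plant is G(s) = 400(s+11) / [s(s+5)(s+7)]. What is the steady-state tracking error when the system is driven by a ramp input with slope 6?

21/440

The open loop has one pole at the origin → type 1 system.
K_v = lim_{s→0} s·G(s) = 400·11 / (5·7) = 880/7.
e_ss = 6/K_v = 6/(880/7) = 21/440.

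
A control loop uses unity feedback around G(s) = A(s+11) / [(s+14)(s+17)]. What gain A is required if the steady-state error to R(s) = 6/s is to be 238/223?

100

The open loop has no poles at the origin → type 0 system.
K_p = lim_{s→0} G(s) = A·11 / (14·17) = (11/238)·A.
e_ss = 6/(1 + K_p) = 238/223 ⇒ 1 + (11/238)·A = 669/119 ⇒ A = 100.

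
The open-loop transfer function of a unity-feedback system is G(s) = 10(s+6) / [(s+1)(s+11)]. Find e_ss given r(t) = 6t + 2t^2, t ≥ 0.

infinity

System type = 0 (no poles at s=0). Taking each input component in turn:
  • 6t: a type-0 system cannot track it, e_ss → ∞.
  • 2t^2: a type-0 system cannot track it, e_ss → ∞.
The unbounded component dominates.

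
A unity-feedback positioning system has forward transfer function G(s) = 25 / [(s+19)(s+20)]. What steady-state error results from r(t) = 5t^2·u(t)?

infinity

G(s) has no factors of s in the denominator, so the system is type 0.
For a type-0 system K_a = 0, so e_ss to a parabolic input is unbounded.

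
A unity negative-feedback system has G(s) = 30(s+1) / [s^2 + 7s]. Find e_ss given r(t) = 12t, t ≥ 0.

Factoring s from the denominator leaves a polynomial with constant term 7, so the system is type 1.
K_v = lim_{s→0} s·G(s) = 30·1 / 7 = 30/7.
e_ss = 12/K_v = 12/(30/7) = 2.8.

2.8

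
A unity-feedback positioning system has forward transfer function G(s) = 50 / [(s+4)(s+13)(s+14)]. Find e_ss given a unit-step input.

G(s) has no factors of s in the denominator, so the system is type 0.
K_p = lim_{s→0} G(s) = 50 / (4·13·14) = 25/364.
e_ss = 1/(1 + K_p) = 1/(389/364) = 364/389.

364/389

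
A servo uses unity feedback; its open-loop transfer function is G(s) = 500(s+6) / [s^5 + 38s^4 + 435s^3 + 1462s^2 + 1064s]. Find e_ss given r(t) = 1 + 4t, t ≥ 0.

532/375

The denominator has no term below 1064s — 1 pole at s=0, type 1. Taking each input component in turn:
  • 1: tracked with zero error.
  • 4t: e_ss = 4/K_v with K_v=375/133 → 532/375.
Total e_ss = 532/375.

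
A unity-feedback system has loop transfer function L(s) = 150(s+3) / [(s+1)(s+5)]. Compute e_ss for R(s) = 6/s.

No free integrators in L(s): this is a type 0 system.
K_p = lim_{s→0} L(s) = 150·3 / (1·5) = 90.
e_ss = 6/(1 + K_p) = 6/91.

6/91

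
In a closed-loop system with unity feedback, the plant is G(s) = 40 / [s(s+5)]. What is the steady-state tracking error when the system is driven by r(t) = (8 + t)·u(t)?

One free integrator in G(s): this is a type 1 system. Taking each input component in turn:
  • 8: tracked with zero error.
  • t: e_ss = 1/K_v with K_v=8 → 0.125.
Total e_ss = 0.125.

0.125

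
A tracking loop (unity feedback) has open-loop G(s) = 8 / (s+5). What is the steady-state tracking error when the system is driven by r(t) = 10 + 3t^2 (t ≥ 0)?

G(s) has no factors of s in the denominator, so the system is type 0. Treating each term separately:
  • 10: e_ss = 10/(1+K_p) with K_p=1.6 → 50/13.
  • 3t^2: a type-0 system cannot track it, e_ss → ∞.
The unbounded component dominates.

infinity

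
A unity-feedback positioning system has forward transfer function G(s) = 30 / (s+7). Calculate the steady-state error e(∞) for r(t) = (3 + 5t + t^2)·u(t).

No free integrators in G(s): this is a type 0 system. Taking each input component in turn:
  • 3: e_ss = 3/(1+K_p) with K_p=30/7 → 21/37.
  • 5t: a type-0 system cannot track it, e_ss → ∞.
  • t^2: a type-0 system cannot track it, e_ss → ∞.
The unbounded component dominates.

infinity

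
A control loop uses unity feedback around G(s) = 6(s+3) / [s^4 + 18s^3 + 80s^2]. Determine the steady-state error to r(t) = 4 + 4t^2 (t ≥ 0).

320/9

Factoring s^2 from the denominator leaves a polynomial with constant term 80, so the system is type 2. By superposition:
  • 4: tracked with zero error.
  • 4t^2: e_ss = 8/K_a with K_a=0.225 → 320/9.
Total e_ss = 320/9.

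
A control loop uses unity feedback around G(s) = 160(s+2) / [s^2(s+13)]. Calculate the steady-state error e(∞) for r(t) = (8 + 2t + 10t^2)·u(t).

G(s) has two factors of s in the denominator, so the system is type 2. By superposition:
  • 8: tracked with zero error.
  • 2t: tracked with zero error.
  • 10t^2: e_ss = 20/K_a with K_a=320/13 → 0.8125.
Total e_ss = 0.8125.

0.8125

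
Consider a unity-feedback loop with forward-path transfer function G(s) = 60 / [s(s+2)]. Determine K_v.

30

One free integrator in G(s): this is a type 1 system.
K_v = lim_{s→0} s·G(s) = 60 / (2) = 30.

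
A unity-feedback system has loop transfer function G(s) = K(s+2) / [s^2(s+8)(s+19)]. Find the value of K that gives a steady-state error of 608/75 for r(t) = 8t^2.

150

The open loop has two poles at the origin → type 2 system.
K_a = lim_{s→0} s^2·G(s) = K·2 / (8·19) = (1/76)·K.
e_ss = 16/K_a = 608/75 ⇒ K_a = 75/38 ⇒ K = (75/38)/(1/76) = 150.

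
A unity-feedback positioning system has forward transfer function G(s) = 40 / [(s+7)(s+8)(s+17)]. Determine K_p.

5/119

The open loop has no poles at the origin → type 0 system.
K_p = lim_{s→0} G(s) = 40 / (7·8·17) = 5/119.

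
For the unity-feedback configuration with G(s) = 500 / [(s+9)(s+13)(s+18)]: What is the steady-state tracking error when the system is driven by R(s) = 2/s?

2106/1303

The open loop has no poles at the origin → type 0 system.
K_p = lim_{s→0} G(s) = 500 / (9·13·18) = 250/1053.
e_ss = 2/(1 + K_p) = 2/(1303/1053) = 2106/1303.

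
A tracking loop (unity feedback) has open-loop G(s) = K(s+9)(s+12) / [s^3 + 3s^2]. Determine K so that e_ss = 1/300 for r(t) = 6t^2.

100

Lowest-order denominator term is 3s^2, so the open loop has 2 poles at the origin → type 2 system.
K_a = lim_{s→0} s^2·G(s) = K·9·12 / 3 = 36·K.
e_ss = 12/K_a = 1/300 ⇒ K_a = 3600 ⇒ K = 3600/36 = 100.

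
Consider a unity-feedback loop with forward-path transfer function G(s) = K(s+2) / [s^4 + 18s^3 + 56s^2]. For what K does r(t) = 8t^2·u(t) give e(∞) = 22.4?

20

Lowest-order denominator term is 56s^2, so the open loop has 2 poles at the origin → type 2 system.
K_a = lim_{s→0} s^2·G(s) = K·2 / 56 = (1/28)·K.
e_ss = 16/K_a = 22.4 ⇒ K_a = 5/7 ⇒ K = (5/7)/(1/28) = 20.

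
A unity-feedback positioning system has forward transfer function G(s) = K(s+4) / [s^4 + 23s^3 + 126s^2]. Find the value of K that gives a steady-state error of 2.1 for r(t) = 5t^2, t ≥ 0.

150

The denominator has no term below 126s^2 — 2 poles at s=0, type 2.
K_a = lim_{s→0} s^2·G(s) = K·4 / 126 = (2/63)·K.
e_ss = 10/K_a = 2.1 ⇒ K_a = 100/21 ⇒ K = (100/21)/(2/63) = 150.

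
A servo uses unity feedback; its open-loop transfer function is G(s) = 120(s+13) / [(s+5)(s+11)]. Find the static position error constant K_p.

The open loop has no poles at the origin → type 0 system.
K_p = lim_{s→0} G(s) = 120·13 / (5·11) = 312/11.

312/11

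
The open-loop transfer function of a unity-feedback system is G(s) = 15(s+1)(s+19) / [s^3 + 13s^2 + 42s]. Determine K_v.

95/14

Factoring s from the denominator leaves a polynomial with constant term 42, so the system is type 1.
K_v = lim_{s→0} s·G(s) = 15·1·19 / 42 = 95/14.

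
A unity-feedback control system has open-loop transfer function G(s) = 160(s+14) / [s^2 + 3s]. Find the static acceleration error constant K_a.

Factoring s from the denominator leaves a polynomial with constant term 3, so the system is type 1.
K_a = lim_{s→0} s^2·G(s) = 0 (the extra factor of s kills the finite limit).

0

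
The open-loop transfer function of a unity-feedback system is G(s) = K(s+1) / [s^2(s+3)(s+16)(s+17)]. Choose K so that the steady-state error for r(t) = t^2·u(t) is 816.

2

G(s) has two factors of s in the denominator, so the system is type 2.
K_a = lim_{s→0} s^2·G(s) = K·1 / (3·16·17) = (1/816)·K.
e_ss = 2/K_a = 816 ⇒ K_a = 1/408 ⇒ K = (1/408)/(1/816) = 2.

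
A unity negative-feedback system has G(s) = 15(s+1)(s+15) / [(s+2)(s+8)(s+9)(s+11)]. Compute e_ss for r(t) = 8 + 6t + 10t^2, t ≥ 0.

The open loop has no poles at the origin → type 0 system. By superposition:
  • 8: e_ss = 8/(1+K_p) with K_p=25/176 → 1408/201.
  • 6t: a type-0 system cannot track it, e_ss → ∞.
  • 10t^2: a type-0 system cannot track it, e_ss → ∞.
The unbounded component dominates.

infinity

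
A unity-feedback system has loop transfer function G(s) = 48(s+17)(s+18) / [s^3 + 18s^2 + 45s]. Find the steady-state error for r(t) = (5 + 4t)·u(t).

The denominator has no term below 45s — 1 pole at s=0, type 1. By superposition:
  • 5: tracked with zero error.
  • 4t: e_ss = 4/K_v with K_v=326.4 → 5/408.
Total e_ss = 5/408.

5/408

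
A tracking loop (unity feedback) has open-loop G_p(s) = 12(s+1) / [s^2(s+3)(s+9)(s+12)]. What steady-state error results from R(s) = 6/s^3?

G_p(s) has two factors of s in the denominator, so the system is type 2.
K_a = lim_{s→0} s^2·G_p(s) = 12·1 / (3·9·12) = 1/27.
r(t) = 3t^2 gives R(s) = 6/s^3.
e_ss = 6/K_a = 6/(1/27) = 162.

162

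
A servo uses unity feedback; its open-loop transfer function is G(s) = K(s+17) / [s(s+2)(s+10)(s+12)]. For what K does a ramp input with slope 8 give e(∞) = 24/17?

80

The open loop has one pole at the origin → type 1 system.
K_v = lim_{s→0} s·G(s) = K·17 / (2·10·12) = (17/240)·K.
e_ss = 8/K_v = 24/17 ⇒ K_v = 17/3 ⇒ K = (17/3)/(17/240) = 80.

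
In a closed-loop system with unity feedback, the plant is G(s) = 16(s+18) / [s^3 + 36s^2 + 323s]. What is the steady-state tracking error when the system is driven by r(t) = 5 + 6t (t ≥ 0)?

Lowest-order denominator term is 323s, so the open loop has 1 pole at the origin → type 1 system. Treating each term separately:
  • 5: tracked with zero error.
  • 6t: e_ss = 6/K_v with K_v=288/323 → 323/48.
Total e_ss = 323/48.

323/48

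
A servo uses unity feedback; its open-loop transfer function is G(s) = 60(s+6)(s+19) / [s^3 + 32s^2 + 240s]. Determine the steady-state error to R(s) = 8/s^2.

Factoring s from the denominator leaves a polynomial with constant term 240, so the system is type 1.
K_v = lim_{s→0} s·G(s) = 60·6·19 / 240 = 28.5.
e_ss = 8/K_v = 8/28.5 = 16/57.

16/57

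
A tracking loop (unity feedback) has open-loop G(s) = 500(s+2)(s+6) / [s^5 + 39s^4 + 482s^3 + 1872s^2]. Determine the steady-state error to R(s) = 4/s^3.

The denominator has no term below 1872s^2 — 2 poles at s=0, type 2.
K_a = lim_{s→0} s^2·G(s) = 500·2·6 / 1872 = 125/39.
r(t) = 2t^2 gives R(s) = 4/s^3.
e_ss = 4/K_a = 4/(125/39) = 1.248.

1.248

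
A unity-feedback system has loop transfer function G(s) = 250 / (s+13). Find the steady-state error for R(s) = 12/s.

156/263

System type = 0 (no poles at s=0).
K_p = lim_{s→0} G(s) = 250 / (13) = 250/13.
e_ss = 12/(1 + K_p) = 12/(263/13) = 156/263.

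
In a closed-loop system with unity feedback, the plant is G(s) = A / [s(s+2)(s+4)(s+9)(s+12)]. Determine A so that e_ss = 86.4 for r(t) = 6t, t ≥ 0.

One free integrator in G(s): this is a type 1 system.
K_v = lim_{s→0} s·G(s) = A / (2·4·9·12) = (1/864)·A.
e_ss = 6/K_v = 86.4 ⇒ K_v = 5/72 ⇒ A = (5/72)/(1/864) = 60.

60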